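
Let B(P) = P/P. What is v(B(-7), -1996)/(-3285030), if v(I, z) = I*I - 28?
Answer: 9/1095010 ≈ 8.2191e-6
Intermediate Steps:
B(P) = 1
v(I, z) = -28 + I² (v(I, z) = I² - 28 = -28 + I²)
v(B(-7), -1996)/(-3285030) = (-28 + 1²)/(-3285030) = (-28 + 1)*(-1/3285030) = -27*(-1/3285030) = 9/1095010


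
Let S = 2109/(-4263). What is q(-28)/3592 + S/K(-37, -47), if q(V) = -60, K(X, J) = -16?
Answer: 145127/10208464 ≈ 0.014216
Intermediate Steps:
S = -703/1421 (S = 2109*(-1/4263) = -703/1421 ≈ -0.49472)
q(-28)/3592 + S/K(-37, -47) = -60/3592 - 703/1421/(-16) = -60*1/3592 - 703/1421*(-1/16) = -15/898 + 703/22736 = 145127/10208464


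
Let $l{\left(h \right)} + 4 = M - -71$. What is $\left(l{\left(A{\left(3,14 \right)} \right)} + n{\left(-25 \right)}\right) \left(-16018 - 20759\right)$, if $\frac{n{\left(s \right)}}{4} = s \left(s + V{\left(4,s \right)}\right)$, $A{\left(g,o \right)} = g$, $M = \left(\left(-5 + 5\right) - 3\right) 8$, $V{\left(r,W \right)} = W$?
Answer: $-185466411$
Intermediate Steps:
$M = -24$ ($M = \left(0 - 3\right) 8 = \left(-3\right) 8 = -24$)
$n{\left(s \right)} = 8 s^{2}$ ($n{\left(s \right)} = 4 s \left(s + s\right) = 4 s 2 s = 4 \cdot 2 s^{2} = 8 s^{2}$)
$l{\left(h \right)} = 43$ ($l{\left(h \right)} = -4 - -47 = -4 + \left(-24 + 71\right) = -4 + 47 = 43$)
$\left(l{\left(A{\left(3,14 \right)} \right)} + n{\left(-25 \right)}\right) \left(-16018 - 20759\right) = \left(43 + 8 \left(-25\right)^{2}\right) \left(-16018 - 20759\right) = \left(43 + 8 \cdot 625\right) \left(-36777\right) = \left(43 + 5000\right) \left(-36777\right) = 5043 \left(-36777\right) = -185466411$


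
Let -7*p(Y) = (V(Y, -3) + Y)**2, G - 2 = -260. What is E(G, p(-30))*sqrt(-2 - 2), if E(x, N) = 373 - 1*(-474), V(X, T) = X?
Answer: 1694*I ≈ 1694.0*I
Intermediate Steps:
G = -258 (G = 2 - 260 = -258)
p(Y) = -4*Y**2/7 (p(Y) = -(Y + Y)**2/7 = -4*Y**2/7)
E(x, N) = 847 (E(x, N) = 373 + 474 = 847)
E(G, p(-30))*sqrt(-2 - 2) = 847*sqrt(-2 - 2) = 847*sqrt(-4) = 847*(2*I) = 1694*I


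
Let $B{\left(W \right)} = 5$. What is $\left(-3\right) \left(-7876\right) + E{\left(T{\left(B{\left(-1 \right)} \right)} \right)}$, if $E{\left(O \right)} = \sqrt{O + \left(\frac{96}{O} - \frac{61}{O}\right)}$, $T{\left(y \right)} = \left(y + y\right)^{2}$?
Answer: $23628 + \frac{3 \sqrt{1115}}{10} \approx 23638.0$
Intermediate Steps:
$T{\left(y \right)} = 4 y^{2}$ ($T{\left(y \right)} = \left(2 y\right)^{2} = 4 y^{2}$)
$E{\left(O \right)} = \sqrt{O + \frac{35}{O}}$
$\left(-3\right) \left(-7876\right) + E{\left(T{\left(B{\left(-1 \right)} \right)} \right)} = \left(-3\right) \left(-7876\right) + \sqrt{4 \cdot 5^{2} + \frac{35}{4 \cdot 5^{2}}} = 23628 + \sqrt{4 \cdot 25 + \frac{35}{4 \cdot 25}} = 23628 + \sqrt{100 + \frac{35}{100}} = 23628 + \sqrt{100 + 35 \cdot \frac{1}{100}} = 23628 + \sqrt{100 + \frac{7}{20}} = 23628 + \sqrt{\frac{2007}{20}} = 23628 + \frac{3 \sqrt{1115}}{10}$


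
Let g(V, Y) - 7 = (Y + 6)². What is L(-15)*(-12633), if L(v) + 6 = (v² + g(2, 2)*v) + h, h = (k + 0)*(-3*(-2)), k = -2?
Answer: 10839114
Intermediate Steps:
g(V, Y) = 7 + (6 + Y)² (g(V, Y) = 7 + (Y + 6)² = 7 + (6 + Y)²)
h = -12 (h = (-2 + 0)*(-3*(-2)) = -2*6 = -12)
L(v) = -18 + v² + 71*v (L(v) = -6 + ((v² + (7 + (6 + 2)²)*v) - 12) = -6 + ((v² + (7 + 8²)*v) - 12) = -6 + ((v² + (7 + 64)*v) - 12) = -6 + ((v² + 71*v) - 12) = -6 + (-12 + v² + 71*v) = -18 + v² + 71*v)
L(-15)*(-12633) = (-18 + (-15)² + 71*(-15))*(-12633) = (-18 + 225 - 1065)*(-12633) = -858*(-12633) = 10839114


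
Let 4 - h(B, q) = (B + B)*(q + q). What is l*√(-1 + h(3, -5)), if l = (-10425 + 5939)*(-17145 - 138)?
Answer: 232594614*√7 ≈ 6.1539e+8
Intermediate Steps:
h(B, q) = 4 - 4*B*q (h(B, q) = 4 - (B + B)*(q + q) = 4 - 2*B*2*q = 4 - 4*B*q)
l = 77531538 (l = -4486*(-17283) = 77531538)
l*√(-1 + h(3, -5)) = 77531538*√(-1 + (4 - 4*3*(-5))) = 77531538*√(-1 + (4 + 60)) = 77531538*√(-1 + 64) = 77531538*√63 = 77531538*(3*√7) = 232594614*√7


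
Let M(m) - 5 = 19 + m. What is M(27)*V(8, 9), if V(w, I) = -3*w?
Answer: -1224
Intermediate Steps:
M(m) = 24 + m (M(m) = 5 + (19 + m) = 24 + m)
M(27)*V(8, 9) = (24 + 27)*(-3*8) = 51*(-24) = -1224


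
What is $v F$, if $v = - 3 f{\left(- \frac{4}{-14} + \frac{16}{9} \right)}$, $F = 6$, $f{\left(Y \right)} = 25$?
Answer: $-450$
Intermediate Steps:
$v = -75$ ($v = \left(-3\right) 25 = -75$)
$v F = \left(-75\right) 6 = -450$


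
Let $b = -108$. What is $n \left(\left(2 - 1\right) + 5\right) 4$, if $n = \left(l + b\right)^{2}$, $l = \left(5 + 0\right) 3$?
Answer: $207576$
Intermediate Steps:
$l = 15$ ($l = 5 \cdot 3 = 15$)
$n = 8649$ ($n = \left(15 - 108\right)^{2} = \left(-93\right)^{2} = 8649$)
$n \left(\left(2 - 1\right) + 5\right) 4 = 8649 \left(\left(2 - 1\right) + 5\right) 4 = 8649 \left(1 + 5\right) 4 = 8649 \cdot 6 \cdot 4 = 8649 \cdot 24 = 207576$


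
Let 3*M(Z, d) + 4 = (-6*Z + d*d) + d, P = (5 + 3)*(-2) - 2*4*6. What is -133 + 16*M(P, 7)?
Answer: 6577/3 ≈ 2192.3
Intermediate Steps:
P = -64 (P = 8*(-2) - 8*6 = -16 - 48 = -64)
M(Z, d) = -4/3 - 2*Z + d/3 + d**2/3 (M(Z, d) = -4/3 + ((-6*Z + d*d) + d)/3 = -4/3 + ((-6*Z + d**2) + d)/3 = -4/3 + ((d**2 - 6*Z) + d)/3 = -4/3 + (d + d**2 - 6*Z)/3 = -4/3 + (-2*Z + d/3 + d**2/3) = -4/3 - 2*Z + d/3 + d**2/3)
-133 + 16*M(P, 7) = -133 + 16*(-4/3 - 2*(-64) + (1/3)*7 + (1/3)*7**2) = -133 + 16*(-4/3 + 128 + 7/3 + (1/3)*49) = -133 + 16*(-4/3 + 128 + 7/3 + 49/3) = -133 + 16*(436/3) = -133 + 6976/3 = 6577/3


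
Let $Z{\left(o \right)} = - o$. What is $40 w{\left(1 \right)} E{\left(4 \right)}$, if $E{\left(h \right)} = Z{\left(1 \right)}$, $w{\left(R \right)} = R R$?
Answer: $-40$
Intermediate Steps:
$w{\left(R \right)} = R^{2}$
$E{\left(h \right)} = -1$ ($E{\left(h \right)} = \left(-1\right) 1 = -1$)
$40 w{\left(1 \right)} E{\left(4 \right)} = 40 \cdot 1^{2} \left(-1\right) = 40 \cdot 1 \left(-1\right) = 40 \left(-1\right) = -40$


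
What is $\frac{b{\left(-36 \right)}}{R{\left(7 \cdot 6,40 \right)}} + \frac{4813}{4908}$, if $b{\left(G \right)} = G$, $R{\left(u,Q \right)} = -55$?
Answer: $\frac{441403}{269940} \approx 1.6352$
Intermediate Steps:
$\frac{b{\left(-36 \right)}}{R{\left(7 \cdot 6,40 \right)}} + \frac{4813}{4908} = - \frac{36}{-55} + \frac{4813}{4908} = \left(-36\right) \left(- \frac{1}{55}\right) + 4813 \cdot \frac{1}{4908} = \frac{36}{55} + \frac{4813}{4908} = \frac{441403}{269940}$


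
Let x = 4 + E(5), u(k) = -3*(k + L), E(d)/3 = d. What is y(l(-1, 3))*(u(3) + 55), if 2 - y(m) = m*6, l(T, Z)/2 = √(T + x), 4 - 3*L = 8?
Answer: 100 - 1800*√2 ≈ -2445.6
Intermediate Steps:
L = -4/3 (L = 4/3 - ⅓*8 = 4/3 - 8/3 = -4/3 ≈ -1.3333)
E(d) = 3*d
u(k) = 4 - 3*k (u(k) = -3*(k - 4/3) = -3*(-4/3 + k) = 4 - 3*k)
x = 19 (x = 4 + 3*5 = 4 + 15 = 19)
l(T, Z) = 2*√(19 + T) (l(T, Z) = 2*√(T + 19) = 2*√(19 + T))
y(m) = 2 - 6*m (y(m) = 2 - m*6 = 2 - 6*m)
y(l(-1, 3))*(u(3) + 55) = (2 - 12*√(19 - 1))*((4 - 3*3) + 55) = (2 - 12*√18)*((4 - 9) + 55) = (2 - 12*3*√2)*(-5 + 55) = (2 - 36*√2)*50 = 100 - 1800*√2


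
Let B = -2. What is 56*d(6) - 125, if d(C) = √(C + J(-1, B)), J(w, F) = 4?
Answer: -125 + 56*√10 ≈ 52.088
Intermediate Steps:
d(C) = √(4 + C) (d(C) = √(C + 4) = √(4 + C))
56*d(6) - 125 = 56*√(4 + 6) - 125 = 56*√10 - 125 = -125 + 56*√10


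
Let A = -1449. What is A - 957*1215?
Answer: -1164204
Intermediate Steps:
A - 957*1215 = -1449 - 957*1215 = -1449 - 1162755 = -1164204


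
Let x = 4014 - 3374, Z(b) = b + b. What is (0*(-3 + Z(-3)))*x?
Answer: 0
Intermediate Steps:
Z(b) = 2*b
x = 640
(0*(-3 + Z(-3)))*x = (0*(-3 + 2*(-3)))*640 = (0*(-3 - 6))*640 = (0*(-9))*640 = 0*640 = 0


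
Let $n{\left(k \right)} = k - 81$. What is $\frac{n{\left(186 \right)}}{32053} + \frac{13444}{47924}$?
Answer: $\frac{15569734}{54860999} \approx 0.2838$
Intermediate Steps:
$n{\left(k \right)} = -81 + k$
$\frac{n{\left(186 \right)}}{32053} + \frac{13444}{47924} = \frac{-81 + 186}{32053} + \frac{13444}{47924} = 105 \cdot \frac{1}{32053} + 13444 \cdot \frac{1}{47924} = \frac{15}{4579} + \frac{3361}{11981} = \frac{15569734}{54860999}$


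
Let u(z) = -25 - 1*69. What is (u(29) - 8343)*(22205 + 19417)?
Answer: -351164814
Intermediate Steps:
u(z) = -94 (u(z) = -25 - 69 = -94)
(u(29) - 8343)*(22205 + 19417) = (-94 - 8343)*(22205 + 19417) = -8437*41622 = -351164814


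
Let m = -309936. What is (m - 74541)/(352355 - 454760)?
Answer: 128159/34135 ≈ 3.7545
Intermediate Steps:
(m - 74541)/(352355 - 454760) = (-309936 - 74541)/(352355 - 454760) = -384477/(-102405) = -384477*(-1/102405) = 128159/34135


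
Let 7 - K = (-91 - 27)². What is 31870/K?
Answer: -31870/13917 ≈ -2.2900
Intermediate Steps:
K = -13917 (K = 7 - (-91 - 27)² = 7 - 1*(-118)² = 7 - 1*13924 = 7 - 13924 = -13917)
31870/K = 31870/(-13917) = 31870*(-1/13917) = -31870/13917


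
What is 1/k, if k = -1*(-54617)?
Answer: 1/54617 ≈ 1.8309e-5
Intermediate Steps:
k = 54617
1/k = 1/54617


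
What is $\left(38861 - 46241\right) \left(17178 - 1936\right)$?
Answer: $-112485960$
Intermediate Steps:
$\left(38861 - 46241\right) \left(17178 - 1936\right) = \left(-7380\right) 15242 = -112485960$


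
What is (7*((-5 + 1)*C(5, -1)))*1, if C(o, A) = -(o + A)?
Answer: 112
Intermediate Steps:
C(o, A) = -A - o (C(o, A) = -(A + o) = -A - o)
(7*((-5 + 1)*C(5, -1)))*1 = (7*((-5 + 1)*(-1*(-1) - 1*5)))*1 = (7*(-4*(1 - 5)))*1 = (7*(-4*(-4)))*1 = (7*16)*1 = 112*1 = 112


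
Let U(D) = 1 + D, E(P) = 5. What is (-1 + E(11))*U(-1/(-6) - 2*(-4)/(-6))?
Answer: -⅔ ≈ -0.66667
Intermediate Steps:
(-1 + E(11))*U(-1/(-6) - 2*(-4)/(-6)) = (-1 + 5)*(1 + (-1/(-6) - 2*(-4)/(-6))) = 4*(1 + (-1*(-⅙) + 8*(-⅙))) = 4*(1 + (⅙ - 4/3)) = 4*(1 - 7/6) = 4*(-⅙) = -⅔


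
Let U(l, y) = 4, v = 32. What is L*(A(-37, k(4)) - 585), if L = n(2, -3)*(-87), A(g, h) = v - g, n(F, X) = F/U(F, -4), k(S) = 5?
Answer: 22446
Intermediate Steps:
n(F, X) = F/4
A(g, h) = 32 - g
L = -87/2 (L = ((¼)*2)*(-87) = (½)*(-87) = -87/2 ≈ -43.500)
L*(A(-37, k(4)) - 585) = -87*((32 - 1*(-37)) - 585)/2 = -87*((32 + 37) - 585)/2 = -87*(69 - 585)/2 = -87/2*(-516) = 22446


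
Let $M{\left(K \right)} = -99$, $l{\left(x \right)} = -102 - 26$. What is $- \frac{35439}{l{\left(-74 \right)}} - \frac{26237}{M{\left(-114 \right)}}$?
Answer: $\frac{6866797}{12672} \approx 541.89$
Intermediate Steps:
$l{\left(x \right)} = -128$
$- \frac{35439}{l{\left(-74 \right)}} - \frac{26237}{M{\left(-114 \right)}} = - \frac{35439}{-128} - \frac{26237}{-99} = \left(-35439\right) \left(- \frac{1}{128}\right) - - \frac{26237}{99} = \frac{35439}{128} + \frac{26237}{99} = \frac{6866797}{12672}$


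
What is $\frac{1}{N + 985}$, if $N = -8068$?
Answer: $- \frac{1}{7083} \approx -0.00014118$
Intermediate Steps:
$\frac{1}{N + 985} = \frac{1}{-8068 + 985} = \frac{1}{-7083} = - \frac{1}{7083}$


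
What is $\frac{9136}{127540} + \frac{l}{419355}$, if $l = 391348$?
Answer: $\frac{537437512}{534845367} \approx 1.0048$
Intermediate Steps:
$\frac{9136}{127540} + \frac{l}{419355} = \frac{9136}{127540} + \frac{391348}{419355} = 9136 \cdot \frac{1}{127540} + 391348 \cdot \frac{1}{419355} = \frac{2284}{31885} + \frac{391348}{419355} = \frac{537437512}{534845367}$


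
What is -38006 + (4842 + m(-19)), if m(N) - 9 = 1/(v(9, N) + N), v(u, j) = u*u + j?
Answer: -1425664/43 ≈ -33155.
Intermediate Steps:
v(u, j) = j + u² (v(u, j) = u² + j = j + u²)
m(N) = 9 + 1/(81 + 2*N) (m(N) = 9 + 1/((N + 9²) + N) = 9 + 1/((N + 81) + N) = 9 + 1/((81 + N) + N) = 9 + 1/(81 + 2*N))
-38006 + (4842 + m(-19)) = -38006 + (4842 + 2*(365 + 9*(-19))/(81 + 2*(-19))) = -38006 + (4842 + 2*(365 - 171)/(81 - 38)) = -38006 + (4842 + 2*194/43) = -38006 + (4842 + 2*(1/43)*194) = -38006 + (4842 + 388/43) = -38006 + 208594/43 = -1425664/43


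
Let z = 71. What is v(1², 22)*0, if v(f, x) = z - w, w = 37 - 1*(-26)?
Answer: 0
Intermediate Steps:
w = 63 (w = 37 + 26 = 63)
v(f, x) = 8 (v(f, x) = 71 - 1*63 = 71 - 63 = 8)
v(1², 22)*0 = 8*0 = 0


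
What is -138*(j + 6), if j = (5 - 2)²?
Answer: -2070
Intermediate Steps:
j = 9 (j = 3² = 9)
-138*(j + 6) = -138*(9 + 6) = -138*15 = -2070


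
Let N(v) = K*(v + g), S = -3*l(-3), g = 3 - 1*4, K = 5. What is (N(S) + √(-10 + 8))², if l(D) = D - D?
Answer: (5 - I*√2)² ≈ 23.0 - 14.142*I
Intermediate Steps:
l(D) = 0
g = -1 (g = 3 - 4 = -1)
S = 0 (S = -3*0 = 0)
N(v) = -5 + 5*v (N(v) = 5*(v - 1) = 5*(-1 + v) = -5 + 5*v)
(N(S) + √(-10 + 8))² = ((-5 + 5*0) + √(-10 + 8))² = ((-5 + 0) + √(-2))² = (-5 + I*√2)²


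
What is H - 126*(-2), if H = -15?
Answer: 237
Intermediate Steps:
H - 126*(-2) = -15 - 126*(-2) = -15 - 21*(-12) = -15 + 252 = 237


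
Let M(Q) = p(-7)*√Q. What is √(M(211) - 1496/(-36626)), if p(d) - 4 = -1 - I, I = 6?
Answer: √(13698124 - 1006097907*√211)/18313 ≈ 6.5982*I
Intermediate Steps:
p(d) = -3 (p(d) = 4 + (-1 - 1*6) = 4 + (-1 - 6) = 4 - 7 = -3)
M(Q) = -3*√Q
√(M(211) - 1496/(-36626)) = √(-3*√211 - 1496/(-36626)) = √(-3*√211 - 1496*(-1/36626)) = √(-3*√211 + 748/18313) = √(748/18313 - 3*√211)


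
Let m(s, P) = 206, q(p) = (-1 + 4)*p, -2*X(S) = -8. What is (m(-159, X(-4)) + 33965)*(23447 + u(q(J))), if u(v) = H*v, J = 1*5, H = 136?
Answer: 870916277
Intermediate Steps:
J = 5
X(S) = 4 (X(S) = -1/2*(-8) = 4)
q(p) = 3*p
u(v) = 136*v
(m(-159, X(-4)) + 33965)*(23447 + u(q(J))) = (206 + 33965)*(23447 + 136*(3*5)) = 34171*(23447 + 136*15) = 34171*(23447 + 2040) = 34171*25487 = 870916277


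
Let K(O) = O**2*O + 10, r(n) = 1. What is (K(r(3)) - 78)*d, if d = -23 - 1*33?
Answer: 3752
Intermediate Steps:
d = -56 (d = -23 - 33 = -56)
K(O) = 10 + O**3 (K(O) = O**3 + 10 = 10 + O**3)
(K(r(3)) - 78)*d = ((10 + 1**3) - 78)*(-56) = ((10 + 1) - 78)*(-56) = (11 - 78)*(-56) = -67*(-56) = 3752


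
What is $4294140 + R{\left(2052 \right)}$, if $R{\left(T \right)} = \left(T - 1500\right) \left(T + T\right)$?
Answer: $6559548$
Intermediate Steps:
$R{\left(T \right)} = 2 T \left(-1500 + T\right)$ ($R{\left(T \right)} = \left(-1500 + T\right) 2 T = 2 T \left(-1500 + T\right)$)
$4294140 + R{\left(2052 \right)} = 4294140 + 2 \cdot 2052 \left(-1500 + 2052\right) = 4294140 + 2 \cdot 2052 \cdot 552 = 4294140 + 2265408 = 6559548$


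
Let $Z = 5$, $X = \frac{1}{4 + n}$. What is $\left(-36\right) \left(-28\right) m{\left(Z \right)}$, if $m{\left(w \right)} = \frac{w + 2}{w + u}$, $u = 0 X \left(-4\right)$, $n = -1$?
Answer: $\frac{7056}{5} \approx 1411.2$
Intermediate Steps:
$X = \frac{1}{3}$ ($X = \frac{1}{4 - 1} = \frac{1}{3} \approx 0.33333$)
$u = 0$ ($u = 0 \cdot \frac{1}{3} \left(-4\right) = 0 \left(-4\right) = 0$)
$m{\left(w \right)} = \frac{2 + w}{w}$ ($m{\left(w \right)} = \frac{w + 2}{w + 0} = \frac{2 + w}{w}$)
$\left(-36\right) \left(-28\right) m{\left(Z \right)} = \left(-36\right) \left(-28\right) \frac{2 + 5}{5} = 1008 \cdot \frac{1}{5} \cdot 7 = 1008 \cdot \frac{7}{5} = \frac{7056}{5}$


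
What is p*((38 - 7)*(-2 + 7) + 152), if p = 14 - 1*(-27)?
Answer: 12587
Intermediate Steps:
p = 41 (p = 14 + 27 = 41)
p*((38 - 7)*(-2 + 7) + 152) = 41*((38 - 7)*(-2 + 7) + 152) = 41*(31*5 + 152) = 41*(155 + 152) = 41*307 = 12587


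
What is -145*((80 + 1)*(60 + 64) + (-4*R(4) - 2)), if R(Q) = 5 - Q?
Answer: -1455510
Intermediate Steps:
-145*((80 + 1)*(60 + 64) + (-4*R(4) - 2)) = -145*((80 + 1)*(60 + 64) + (-4*(5 - 1*4) - 2)) = -145*(81*124 + (-4*(5 - 4) - 2)) = -145*(10044 + (-4*1 - 2)) = -145*(10044 + (-4 - 2)) = -145*(10044 - 6) = -145*10038 = -1455510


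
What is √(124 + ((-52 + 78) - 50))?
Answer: 10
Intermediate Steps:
√(124 + ((-52 + 78) - 50)) = √(124 + (26 - 50)) = √(124 - 24) = √100 = 10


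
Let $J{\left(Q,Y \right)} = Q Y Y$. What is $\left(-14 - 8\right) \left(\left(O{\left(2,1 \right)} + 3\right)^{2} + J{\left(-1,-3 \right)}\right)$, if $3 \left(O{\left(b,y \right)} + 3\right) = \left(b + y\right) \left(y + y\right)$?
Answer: $110$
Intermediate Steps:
$O{\left(b,y \right)} = -3 + \frac{2 y \left(b + y\right)}{3}$ ($O{\left(b,y \right)} = -3 + \frac{\left(b + y\right) \left(y + y\right)}{3} = -3 + \frac{\left(b + y\right) 2 y}{3} = -3 + \frac{2 y \left(b + y\right)}{3}$)
$J{\left(Q,Y \right)} = Q Y^{2}$
$\left(-14 - 8\right) \left(\left(O{\left(2,1 \right)} + 3\right)^{2} + J{\left(-1,-3 \right)}\right) = \left(-14 - 8\right) \left(\left(\left(-3 + \frac{2 \cdot 1^{2}}{3} + \frac{2}{3} \cdot 2 \cdot 1\right) + 3\right)^{2} - \left(-3\right)^{2}\right) = \left(-14 - 8\right) \left(\left(\left(-3 + \frac{2}{3} \cdot 1 + \frac{4}{3}\right) + 3\right)^{2} - 9\right) = - 22 \left(\left(\left(-3 + \frac{2}{3} + \frac{4}{3}\right) + 3\right)^{2} - 9\right) = - 22 \left(\left(-1 + 3\right)^{2} - 9\right) = - 22 \left(2^{2} - 9\right) = - 22 \left(4 - 9\right) = \left(-22\right) \left(-5\right) = 110$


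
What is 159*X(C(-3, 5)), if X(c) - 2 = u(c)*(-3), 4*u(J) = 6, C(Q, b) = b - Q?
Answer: -795/2 ≈ -397.50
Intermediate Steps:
u(J) = 3/2 (u(J) = (¼)*6 = 3/2)
X(c) = -5/2 (X(c) = 2 + (3/2)*(-3) = 2 - 9/2 = -5/2)
159*X(C(-3, 5)) = 159*(-5/2) = -795/2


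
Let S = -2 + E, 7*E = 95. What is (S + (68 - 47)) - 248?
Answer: -1508/7 ≈ -215.43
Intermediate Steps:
E = 95/7 (E = (⅐)*95 = 95/7 ≈ 13.571)
S = 81/7 (S = -2 + 95/7 = 81/7 ≈ 11.571)
(S + (68 - 47)) - 248 = (81/7 + (68 - 47)) - 248 = (81/7 + 21) - 248 = 228/7 - 248 = -1508/7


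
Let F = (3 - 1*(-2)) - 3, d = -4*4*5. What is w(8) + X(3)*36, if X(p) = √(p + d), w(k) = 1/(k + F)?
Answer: ⅒ + 36*I*√77 ≈ 0.1 + 315.9*I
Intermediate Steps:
d = -80 (d = -16*5 = -80)
F = 2 (F = (3 + 2) - 3 = 5 - 3 = 2)
w(k) = 1/(2 + k) (w(k) = 1/(k + 2) = 1/(2 + k))
X(p) = √(-80 + p) (X(p) = √(p - 80) = √(-80 + p))
w(8) + X(3)*36 = 1/(2 + 8) + √(-80 + 3)*36 = 1/10 + √(-77)*36 = ⅒ + (I*√77)*36 = ⅒ + 36*I*√77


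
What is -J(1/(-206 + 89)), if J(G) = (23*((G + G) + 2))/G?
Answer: 5336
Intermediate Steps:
J(G) = (46 + 46*G)/G (J(G) = (23*(2*G + 2))/G = (23*(2 + 2*G))/G = (46 + 46*G)/G)
-J(1/(-206 + 89)) = -(46 + 46/(1/(-206 + 89))) = -(46 + 46/(1/(-117))) = -(46 + 46/(-1/117)) = -(46 + 46*(-117)) = -(46 - 5382) = -1*(-5336) = 5336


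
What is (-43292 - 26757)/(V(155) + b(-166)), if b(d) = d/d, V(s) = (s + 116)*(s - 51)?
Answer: -70049/28185 ≈ -2.4853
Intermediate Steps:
V(s) = (-51 + s)*(116 + s) (V(s) = (116 + s)*(-51 + s) = (-51 + s)*(116 + s))
b(d) = 1
(-43292 - 26757)/(V(155) + b(-166)) = (-43292 - 26757)/((-5916 + 155² + 65*155) + 1) = -70049/((-5916 + 24025 + 10075) + 1) = -70049/(28184 + 1) = -70049/28185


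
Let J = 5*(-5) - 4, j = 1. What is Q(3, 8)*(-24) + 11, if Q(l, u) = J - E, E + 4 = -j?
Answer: 587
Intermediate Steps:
J = -29 (J = -25 - 4 = -29)
E = -5 (E = -4 - 1*1 = -4 - 1 = -5)
Q(l, u) = -24 (Q(l, u) = -29 - 1*(-5) = -29 + 5 = -24)
Q(3, 8)*(-24) + 11 = -24*(-24) + 11 = 576 + 11 = 587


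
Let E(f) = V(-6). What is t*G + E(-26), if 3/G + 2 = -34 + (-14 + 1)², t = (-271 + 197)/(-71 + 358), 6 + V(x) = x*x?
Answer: 1144908/38171 ≈ 29.994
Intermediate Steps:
V(x) = -6 + x² (V(x) = -6 + x*x = -6 + x²)
t = -74/287 ≈ -0.25784
E(f) = 30 (E(f) = -6 + (-6)² = -6 + 36 = 30)
G = 3/133 (G = 3/(-2 + (-34 + (-14 + 1)²)) = 3/(-2 + (-34 + (-13)²)) = 3/(-2 + (-34 + 169)) = 3/(-2 + 135) = 3/133 ≈ 0.022556)
t*G + E(-26) = -74/287*3/133 + 30 = -222/38171 + 30 = 1144908/38171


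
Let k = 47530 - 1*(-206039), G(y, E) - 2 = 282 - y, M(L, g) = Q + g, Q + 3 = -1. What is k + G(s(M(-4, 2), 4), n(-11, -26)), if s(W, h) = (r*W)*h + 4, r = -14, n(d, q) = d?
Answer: 253737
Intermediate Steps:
Q = -4 (Q = -3 - 1 = -4)
M(L, g) = -4 + g
s(W, h) = 4 - 14*W*h (s(W, h) = (-14*W)*h + 4 = -14*W*h + 4 = 4 - 14*W*h)
G(y, E) = 284 - y (G(y, E) = 2 + (282 - y) = 284 - y)
k = 253569 (k = 47530 + 206039 = 253569)
k + G(s(M(-4, 2), 4), n(-11, -26)) = 253569 + (284 - (4 - 14*(-4 + 2)*4)) = 253569 + (284 - (4 - 14*(-2)*4)) = 253569 + (284 - (4 + 112)) = 253569 + (284 - 1*116) = 253569 + (284 - 116) = 253569 + 168 = 253737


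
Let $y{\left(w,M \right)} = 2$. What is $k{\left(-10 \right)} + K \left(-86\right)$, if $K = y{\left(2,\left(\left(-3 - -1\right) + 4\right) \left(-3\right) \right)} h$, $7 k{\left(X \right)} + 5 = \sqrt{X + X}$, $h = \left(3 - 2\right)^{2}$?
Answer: $- \frac{1209}{7} + \frac{2 i \sqrt{5}}{7} \approx -172.71 + 0.63888 i$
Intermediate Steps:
$h = 1$ ($h = 1^{2} = 1$)
$k{\left(X \right)} = - \frac{5}{7} + \frac{\sqrt{2} \sqrt{X}}{7}$ ($k{\left(X \right)} = - \frac{5}{7} + \frac{\sqrt{X + X}}{7} = - \frac{5}{7} + \frac{\sqrt{2 X}}{7} = - \frac{5}{7} + \frac{\sqrt{2} \sqrt{X}}{7}$)
$K = 2$ ($K = 2 \cdot 1 = 2$)
$k{\left(-10 \right)} + K \left(-86\right) = \left(- \frac{5}{7} + \frac{\sqrt{2} \sqrt{-10}}{7}\right) + 2 \left(-86\right) = \left(- \frac{5}{7} + \frac{\sqrt{2} i \sqrt{10}}{7}\right) - 172 = \left(- \frac{5}{7} + \frac{2 i \sqrt{5}}{7}\right) - 172 = - \frac{1209}{7} + \frac{2 i \sqrt{5}}{7}$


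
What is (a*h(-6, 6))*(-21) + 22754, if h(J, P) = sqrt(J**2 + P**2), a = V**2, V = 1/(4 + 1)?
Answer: 22754 - 126*sqrt(2)/25 ≈ 22747.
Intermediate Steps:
V = 1/5 ≈ 0.20000
a = 1/25 (a = (1/5)**2 = 1/25 ≈ 0.040000)
(a*h(-6, 6))*(-21) + 22754 = (sqrt((-6)**2 + 6**2)/25)*(-21) + 22754 = (sqrt(36 + 36)/25)*(-21) + 22754 = (sqrt(72)/25)*(-21) + 22754 = ((6*sqrt(2))/25)*(-21) + 22754 = (6*sqrt(2)/25)*(-21) + 22754 = -126*sqrt(2)/25 + 22754 = 22754 - 126*sqrt(2)/25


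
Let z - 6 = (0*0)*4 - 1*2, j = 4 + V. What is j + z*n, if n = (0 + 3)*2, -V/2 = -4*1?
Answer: 36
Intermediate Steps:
V = 8 (V = -(-8) = -2*(-4) = 8)
j = 12 (j = 4 + 8 = 12)
z = 4 (z = 6 + ((0*0)*4 - 1*2) = 6 + (0*4 - 2) = 6 + (0 - 2) = 6 - 2 = 4)
n = 6 (n = 3*2 = 6)
j + z*n = 12 + 4*6 = 12 + 24 = 36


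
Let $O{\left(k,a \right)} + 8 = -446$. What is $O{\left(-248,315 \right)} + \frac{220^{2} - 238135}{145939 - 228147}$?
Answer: $- \frac{5304671}{11744} \approx -451.69$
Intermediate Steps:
$O{\left(k,a \right)} = -454$ ($O{\left(k,a \right)} = -8 - 446 = -454$)
$O{\left(-248,315 \right)} + \frac{220^{2} - 238135}{145939 - 228147} = -454 + \frac{220^{2} - 238135}{145939 - 228147} = -454 + \frac{48400 - 238135}{-82208} = -454 - - \frac{27105}{11744} = -454 + \frac{27105}{11744} = - \frac{5304671}{11744}$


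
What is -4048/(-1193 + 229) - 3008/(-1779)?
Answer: 2525276/428739 ≈ 5.8900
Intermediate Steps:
-4048/(-1193 + 229) - 3008/(-1779) = -4048/(-964) - 3008*(-1/1779) = -4048*(-1/964) + 3008/1779 = 1012/241 + 3008/1779 = 2525276/428739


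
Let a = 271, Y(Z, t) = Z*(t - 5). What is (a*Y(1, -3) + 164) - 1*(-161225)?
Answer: 159221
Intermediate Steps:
Y(Z, t) = Z*(-5 + t)
(a*Y(1, -3) + 164) - 1*(-161225) = (271*(1*(-5 - 3)) + 164) - 1*(-161225) = (271*(1*(-8)) + 164) + 161225 = (271*(-8) + 164) + 161225 = (-2168 + 164) + 161225 = -2004 + 161225 = 159221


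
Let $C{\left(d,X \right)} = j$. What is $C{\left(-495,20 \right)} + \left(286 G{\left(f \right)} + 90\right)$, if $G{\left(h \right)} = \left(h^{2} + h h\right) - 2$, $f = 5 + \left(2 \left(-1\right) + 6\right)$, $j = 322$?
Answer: $46172$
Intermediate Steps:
$C{\left(d,X \right)} = 322$
$f = 9$ ($f = 5 + \left(-2 + 6\right) = 5 + 4 = 9$)
$G{\left(h \right)} = -2 + 2 h^{2}$ ($G{\left(h \right)} = \left(h^{2} + h^{2}\right) - 2 = 2 h^{2} - 2 = -2 + 2 h^{2}$)
$C{\left(-495,20 \right)} + \left(286 G{\left(f \right)} + 90\right) = 322 + \left(286 \left(-2 + 2 \cdot 9^{2}\right) + 90\right) = 322 + \left(286 \left(-2 + 2 \cdot 81\right) + 90\right) = 322 + \left(286 \left(-2 + 162\right) + 90\right) = 322 + \left(286 \cdot 160 + 90\right) = 322 + \left(45760 + 90\right) = 322 + 45850 = 46172$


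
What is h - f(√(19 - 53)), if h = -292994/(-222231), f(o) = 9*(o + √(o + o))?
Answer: 292994/222231 - 9*I*√34 - 9*2^(¾)*17^(¼)*√I ≈ -20.414 - 74.211*I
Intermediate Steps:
f(o) = 9*o + 9*√2*√o (f(o) = 9*(o + √(2*o)) = 9*(o + √2*√o) = 9*o + 9*√2*√o)
h = 292994/222231 (h = -292994*(-1/222231) = 292994/222231 ≈ 1.3184)
h - f(√(19 - 53)) = 292994/222231 - (9*√(19 - 53) + 9*√2*√(√(19 - 53))) = 292994/222231 - (9*√(-34) + 9*√2*√(√(-34))) = 292994/222231 - (9*(I*√34) + 9*√2*√(I*√34)) = 292994/222231 - (9*I*√34 + 9*√2*(34^(¼)*√I)) = 292994/222231 - (9*I*√34 + 9*2^(¾)*17^(¼)*√I) = 292994/222231 + (-9*I*√34 - 9*2^(¾)*17^(¼)*√I) = 292994/222231 - 9*I*√34 - 9*2^(¾)*17^(¼)*√I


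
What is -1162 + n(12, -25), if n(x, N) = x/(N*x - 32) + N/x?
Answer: -1159463/996 ≈ -1164.1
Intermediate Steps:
n(x, N) = N/x + x/(-32 + N*x) (n(x, N) = x/(-32 + N*x) + N/x = N/x + x/(-32 + N*x))
-1162 + n(12, -25) = -1162 + (12² - 32*(-25) + 12*(-25)²)/(12*(-32 - 25*12)) = -1162 + (144 + 800 + 12*625)/(12*(-32 - 300)) = -1162 + (1/12)*(144 + 800 + 7500)/(-332) = -1162 + (1/12)*(-1/332)*8444 = -1162 - 2111/996 = -1159463/996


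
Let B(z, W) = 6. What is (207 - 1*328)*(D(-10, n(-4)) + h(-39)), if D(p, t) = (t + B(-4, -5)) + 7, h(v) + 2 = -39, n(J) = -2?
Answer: 3630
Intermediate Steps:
h(v) = -41 (h(v) = -2 - 39 = -41)
D(p, t) = 13 + t (D(p, t) = (t + 6) + 7 = (6 + t) + 7 = 13 + t)
(207 - 1*328)*(D(-10, n(-4)) + h(-39)) = (207 - 1*328)*((13 - 2) - 41) = (207 - 328)*(11 - 41) = -121*(-30) = 3630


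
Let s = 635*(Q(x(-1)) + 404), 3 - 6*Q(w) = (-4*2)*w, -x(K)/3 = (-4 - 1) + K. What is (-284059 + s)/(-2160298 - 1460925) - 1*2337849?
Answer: -16931745114731/7242446 ≈ -2.3378e+6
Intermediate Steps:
x(K) = 15 - 3*K (x(K) = -3*((-4 - 1) + K) = -3*(-5 + K) = 15 - 3*K)
Q(w) = ½ + 4*w/3 (Q(w) = ½ - (-4*2)*w/6 = ½ - (-4)*w/3 = ½ + 4*w/3)
s = 544195/2 (s = 635*((½ + 4*(15 - 3*(-1))/3) + 404) = 635*((½ + 4*(15 + 3)/3) + 404) = 635*((½ + (4/3)*18) + 404) = 635*((½ + 24) + 404) = 635*(49/2 + 404) = 635*(857/2) = 544195/2 ≈ 2.7210e+5)
(-284059 + s)/(-2160298 - 1460925) - 1*2337849 = (-284059 + 544195/2)/(-2160298 - 1460925) - 1*2337849 = -23923/2/(-3621223) - 2337849 = -23923/2*(-1/3621223) - 2337849 = 23923/7242446 - 2337849 = -16931745114731/7242446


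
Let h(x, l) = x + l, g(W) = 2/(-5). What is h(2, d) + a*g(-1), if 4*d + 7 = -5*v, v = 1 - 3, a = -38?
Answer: 359/20 ≈ 17.950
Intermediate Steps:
v = -2
d = ¾ (d = -7/4 + (-5*(-2))/4 = -7/4 + (¼)*10 = -7/4 + 5/2 = ¾ ≈ 0.75000)
g(W) = -⅖ (g(W) = 2*(-⅕) = -⅖)
h(x, l) = l + x
h(2, d) + a*g(-1) = (¾ + 2) - 38*(-⅖) = 11/4 + 76/5 = 359/20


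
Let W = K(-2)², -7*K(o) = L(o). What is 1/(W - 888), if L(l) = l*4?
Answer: -49/43448 ≈ -0.0011278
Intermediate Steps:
L(l) = 4*l
K(o) = -4*o/7
W = 64/49 (W = (-4/7*(-2))² = (8/7)² = 64/49 ≈ 1.3061)
1/(W - 888) = 1/(64/49 - 888) = 1/(-43448/49) = -49/43448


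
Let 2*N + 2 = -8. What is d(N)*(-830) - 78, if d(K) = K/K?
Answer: -908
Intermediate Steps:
N = -5 (N = -1 + (1/2)*(-8) = -1 - 4 = -5)
d(K) = 1
d(N)*(-830) - 78 = 1*(-830) - 78 = -830 - 78 = -908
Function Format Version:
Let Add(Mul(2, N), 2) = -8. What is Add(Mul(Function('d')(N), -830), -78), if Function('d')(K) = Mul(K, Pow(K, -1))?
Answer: -908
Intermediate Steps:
N = -5 (N = Add(-1, Mul(Rational(1, 2), -8)) = Add(-1, -4) = -5)
Function('d')(K) = 1
Add(Mul(Function('d')(N), -830), -78) = Add(Mul(1, -830), -78) = Add(-830, -78) = -908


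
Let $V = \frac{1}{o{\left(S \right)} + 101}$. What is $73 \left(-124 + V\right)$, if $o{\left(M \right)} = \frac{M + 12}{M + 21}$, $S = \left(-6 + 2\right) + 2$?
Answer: $- \frac{17459921}{1929} \approx -9051.3$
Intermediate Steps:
$S = -2$ ($S = -4 + 2 = -2$)
$o{\left(M \right)} = \frac{12 + M}{21 + M}$
$V = \frac{19}{1929}$ ($V = \frac{1}{\frac{12 - 2}{21 - 2} + 101} = \frac{1}{\frac{1}{19} \cdot 10 + 101} = \frac{1}{\frac{10}{19} + 101} = \frac{1}{\frac{1929}{19}} = \frac{19}{1929} \approx 0.0098497$)
$73 \left(-124 + V\right) = 73 \left(-124 + \frac{19}{1929}\right) = 73 \left(- \frac{239177}{1929}\right) = - \frac{17459921}{1929}$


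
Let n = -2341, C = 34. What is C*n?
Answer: -79594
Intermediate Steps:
C*n = 34*(-2341) = -79594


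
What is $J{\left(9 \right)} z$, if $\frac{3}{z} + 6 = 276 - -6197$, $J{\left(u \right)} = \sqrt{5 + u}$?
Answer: $\frac{3 \sqrt{14}}{6467} \approx 0.0017357$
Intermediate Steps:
$z = \frac{3}{6467}$ ($z = \frac{3}{-6 + \left(276 - -6197\right)} = \frac{3}{-6 + \left(276 + 6197\right)} = \frac{3}{-6 + 6473} = \frac{3}{6467} \approx 0.00046389$)
$J{\left(9 \right)} z = \sqrt{5 + 9} \cdot \frac{3}{6467} = \sqrt{14} \cdot \frac{3}{6467} = \frac{3 \sqrt{14}}{6467}$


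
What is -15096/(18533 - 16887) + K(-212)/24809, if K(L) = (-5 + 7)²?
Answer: -187255040/20417807 ≈ -9.1712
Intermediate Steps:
K(L) = 4 (K(L) = 2² = 4)
-15096/(18533 - 16887) + K(-212)/24809 = -15096/(18533 - 16887) + 4/24809 = -15096/1646 + 4*(1/24809) = -15096*1/1646 + 4/24809 = -7548/823 + 4/24809 = -187255040/20417807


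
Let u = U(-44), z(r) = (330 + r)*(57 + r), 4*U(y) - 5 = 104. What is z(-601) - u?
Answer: 589587/4 ≈ 1.4740e+5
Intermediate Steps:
U(y) = 109/4 (U(y) = 5/4 + (1/4)*104 = 5/4 + 26 = 109/4)
z(r) = (57 + r)*(330 + r)
u = 109/4 ≈ 27.250
z(-601) - u = (18810 + (-601)**2 + 387*(-601)) - 1*109/4 = (18810 + 361201 - 232587) - 109/4 = 147424 - 109/4 = 589587/4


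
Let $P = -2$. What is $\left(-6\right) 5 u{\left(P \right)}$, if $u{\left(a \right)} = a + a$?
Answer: $120$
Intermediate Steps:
$u{\left(a \right)} = 2 a$
$\left(-6\right) 5 u{\left(P \right)} = \left(-6\right) 5 \cdot 2 \left(-2\right) = \left(-30\right) \left(-4\right) = 120$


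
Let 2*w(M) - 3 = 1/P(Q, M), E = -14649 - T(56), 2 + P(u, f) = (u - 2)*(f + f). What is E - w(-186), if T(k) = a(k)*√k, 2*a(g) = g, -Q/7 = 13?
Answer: -1013638795/69188 - 56*√14 ≈ -14860.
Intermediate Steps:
Q = -91 (Q = -7*13 = -91)
a(g) = g/2
T(k) = k^(3/2)/2 (T(k) = (k/2)*√k = k^(3/2)/2)
P(u, f) = -2 + 2*f*(-2 + u) (P(u, f) = -2 + (u - 2)*(f + f) = -2 + (-2 + u)*(2*f) = -2 + 2*f*(-2 + u))
E = -14649 - 56*√14 (E = -14649 - 56^(3/2)/2 = -14649 - 112*√14/2 = -14649 - 56*√14 ≈ -14859.)
w(M) = 3/2 + 1/(2*(-2 - 186*M)) (w(M) = 3/2 + 1/(2*(-2 - 4*M + 2*M*(-91))) = 3/2 + 1/(2*(-2 - 4*M - 182*M)) = 3/2 + 1/(2*(-2 - 186*M)))
E - w(-186) = (-14649 - 56*√14) - (5 + 558*(-186))/(4*(1 + 93*(-186))) = (-14649 - 56*√14) - (5 - 103788)/(4*(1 - 17298)) = (-14649 - 56*√14) - (-103783)/(4*(-17297)) = (-14649 - 56*√14) - (-1)*(-103783)/(4*17297) = (-14649 - 56*√14) - 1*103783/69188 = (-14649 - 56*√14) - 103783/69188 = -1013638795/69188 - 56*√14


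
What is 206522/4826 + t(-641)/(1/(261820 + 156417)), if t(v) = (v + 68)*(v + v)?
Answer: 741348511403527/2413 ≈ 3.0723e+11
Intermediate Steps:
t(v) = 2*v*(68 + v) (t(v) = (68 + v)*(2*v) = 2*v*(68 + v))
206522/4826 + t(-641)/(1/(261820 + 156417)) = 206522/4826 + (2*(-641)*(68 - 641))/(1/(261820 + 156417)) = 206522*(1/4826) + (2*(-641)*(-573))/(1/418237) = 103261/2413 + 734586/(1/418237) = 103261/2413 + 734586*418237 = 103261/2413 + 307231044882 = 741348511403527/2413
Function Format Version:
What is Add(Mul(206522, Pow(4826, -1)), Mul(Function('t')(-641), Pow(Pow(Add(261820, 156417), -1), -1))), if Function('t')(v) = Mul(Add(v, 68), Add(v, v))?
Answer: Rational(741348511403527, 2413) ≈ 3.0723e+11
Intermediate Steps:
Function('t')(v) = Mul(2, v, Add(68, v)) (Function('t')(v) = Mul(Add(68, v), Mul(2, v)) = Mul(2, v, Add(68, v)))
Add(Mul(206522, Pow(4826, -1)), Mul(Function('t')(-641), Pow(Pow(Add(261820, 156417), -1), -1))) = Add(Mul(206522, Pow(4826, -1)), Mul(Mul(2, -641, Add(68, -641)), Pow(Pow(Add(261820, 156417), -1), -1))) = Add(Mul(206522, Rational(1, 4826)), Mul(Mul(2, -641, -573), Pow(Pow(418237, -1), -1))) = Add(Rational(103261, 2413), Mul(734586, Pow(Rational(1, 418237), -1))) = Add(Rational(103261, 2413), Mul(734586, 418237)) = Add(Rational(103261, 2413), 307231044882) = Rational(741348511403527, 2413)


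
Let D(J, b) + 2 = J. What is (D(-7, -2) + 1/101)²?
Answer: 824464/10201 ≈ 80.822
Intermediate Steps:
D(J, b) = -2 + J
(D(-7, -2) + 1/101)² = ((-2 - 7) + 1/101)² = (-9 + 1/101)² = (-908/101)² = 824464/10201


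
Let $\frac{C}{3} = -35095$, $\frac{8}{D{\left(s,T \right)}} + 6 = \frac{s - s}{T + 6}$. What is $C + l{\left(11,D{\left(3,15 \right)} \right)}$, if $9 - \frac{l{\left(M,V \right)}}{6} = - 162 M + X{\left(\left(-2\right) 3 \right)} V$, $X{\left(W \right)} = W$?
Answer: $-94587$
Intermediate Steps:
$D{\left(s,T \right)} = - \frac{4}{3}$ ($D{\left(s,T \right)} = \frac{8}{-6 + \frac{s - s}{T + 6}} = \frac{8}{-6 + \frac{0}{6 + T}} = \frac{8}{-6 + 0} = \frac{8}{-6} = 8 \left(- \frac{1}{6}\right) = - \frac{4}{3}$)
$C = -105285$ ($C = 3 \left(-35095\right) = -105285$)
$l{\left(M,V \right)} = 54 + 36 V + 972 M$ ($l{\left(M,V \right)} = 54 - 6 \left(- 162 M + \left(-2\right) 3 V\right) = 54 - 6 \left(- 162 M - 6 V\right) = 54 + \left(36 V + 972 M\right) = 54 + 36 V + 972 M$)
$C + l{\left(11,D{\left(3,15 \right)} \right)} = -105285 + \left(54 + 36 \left(- \frac{4}{3}\right) + 972 \cdot 11\right) = -105285 + \left(54 - 48 + 10692\right) = -105285 + 10698 = -94587$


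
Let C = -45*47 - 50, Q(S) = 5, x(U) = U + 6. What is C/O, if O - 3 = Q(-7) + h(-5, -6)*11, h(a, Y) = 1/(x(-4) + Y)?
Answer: -8660/21 ≈ -412.38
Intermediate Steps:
x(U) = 6 + U
h(a, Y) = 1/(2 + Y) (h(a, Y) = 1/((6 - 4) + Y) = 1/(2 + Y))
C = -2165 (C = -2115 - 50 = -2165)
O = 21/4 (O = 3 + (5 + 11/(2 - 6)) = 3 + (5 + 11/(-4)) = 3 + (5 - 1/4*11) = 3 + (5 - 11/4) = 3 + 9/4 = 21/4 ≈ 5.2500)
C/O = -2165/21/4 = -2165*4/21 = -8660/21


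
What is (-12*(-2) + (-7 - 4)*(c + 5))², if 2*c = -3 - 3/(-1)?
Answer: 961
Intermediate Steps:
c = 0 (c = (-3 - 3/(-1))/2 = (-3 - 3*(-1))/2 = (-3 - 1*(-3))/2 = (-3 + 3)/2 = (½)*0 = 0)
(-12*(-2) + (-7 - 4)*(c + 5))² = (-12*(-2) + (-7 - 4)*(0 + 5))² = (24 - 11*5)² = (24 - 55)² = (-31)² = 961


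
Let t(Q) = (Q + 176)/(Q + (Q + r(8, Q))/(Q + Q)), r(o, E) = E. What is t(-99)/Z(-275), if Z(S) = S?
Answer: 1/350 ≈ 0.0028571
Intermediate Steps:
t(Q) = (176 + Q)/(1 + Q) (t(Q) = (Q + 176)/(Q + (Q + Q)/(Q + Q)) = (176 + Q)/(Q + (2*Q)/((2*Q))) = (176 + Q)/(Q + (2*Q)*(1/(2*Q))) = (176 + Q)/(Q + 1) = (176 + Q)/(1 + Q))
t(-99)/Z(-275) = ((176 - 99)/(1 - 99))/(-275) = (77/(-98))*(-1/275) = -1/98*77*(-1/275) = -11/14*(-1/275) = 1/350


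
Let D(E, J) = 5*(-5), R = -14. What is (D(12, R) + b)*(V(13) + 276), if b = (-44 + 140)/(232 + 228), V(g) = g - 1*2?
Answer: -818237/115 ≈ -7115.1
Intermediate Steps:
V(g) = -2 + g (V(g) = g - 2 = -2 + g)
b = 24/115 (b = 96/460 = 96*(1/460) = 24/115 ≈ 0.20870)
D(E, J) = -25
(D(12, R) + b)*(V(13) + 276) = (-25 + 24/115)*((-2 + 13) + 276) = -2851*(11 + 276)/115 = -2851/115*287 = -818237/115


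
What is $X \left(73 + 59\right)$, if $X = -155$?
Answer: $-20460$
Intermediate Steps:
$X \left(73 + 59\right) = - 155 \left(73 + 59\right) = \left(-155\right) 132 = -20460$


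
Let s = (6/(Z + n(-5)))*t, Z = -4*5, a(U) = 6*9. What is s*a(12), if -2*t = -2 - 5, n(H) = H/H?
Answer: -1134/19 ≈ -59.684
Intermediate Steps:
n(H) = 1
a(U) = 54
Z = -20
t = 7/2 (t = -(-2 - 5)/2 = -½*(-7) = 7/2 ≈ 3.5000)
s = -21/19 (s = (6/(-20 + 1))*(7/2) = (6/(-19))*(7/2) = (6*(-1/19))*(7/2) = -6/19*7/2 = -21/19 ≈ -1.1053)
s*a(12) = -21/19*54 = -1134/19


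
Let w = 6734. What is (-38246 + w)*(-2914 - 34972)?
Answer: 1193863632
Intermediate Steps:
(-38246 + w)*(-2914 - 34972) = (-38246 + 6734)*(-2914 - 34972) = -31512*(-37886) = 1193863632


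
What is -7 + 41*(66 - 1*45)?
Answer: 854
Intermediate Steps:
-7 + 41*(66 - 1*45) = -7 + 41*(66 - 45) = -7 + 41*21 = -7 + 861 = 854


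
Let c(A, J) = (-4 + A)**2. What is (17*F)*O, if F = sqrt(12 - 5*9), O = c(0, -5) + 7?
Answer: 391*I*sqrt(33) ≈ 2246.1*I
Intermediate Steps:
O = 23 (O = (-4 + 0)**2 + 7 = (-4)**2 + 7 = 16 + 7 = 23)
F = I*sqrt(33) (F = sqrt(12 - 45) = sqrt(-33) = I*sqrt(33) ≈ 5.7446*I)
(17*F)*O = (17*(I*sqrt(33)))*23 = (17*I*sqrt(33))*23 = 391*I*sqrt(33)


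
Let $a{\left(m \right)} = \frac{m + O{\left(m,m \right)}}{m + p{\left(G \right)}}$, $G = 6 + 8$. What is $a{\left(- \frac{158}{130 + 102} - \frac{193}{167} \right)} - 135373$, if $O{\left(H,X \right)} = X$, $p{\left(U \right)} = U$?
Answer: $- \frac{4556800719}{33661} \approx -1.3537 \cdot 10^{5}$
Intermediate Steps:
$G = 14$
$a{\left(m \right)} = \frac{2 m}{14 + m}$ ($a{\left(m \right)} = \frac{m + m}{m + 14} = \frac{2 m}{14 + m}$)
$a{\left(- \frac{158}{130 + 102} - \frac{193}{167} \right)} - 135373 = \frac{2 \left(- \frac{158}{130 + 102} - \frac{193}{167}\right)}{14 - \left(\frac{193}{167} + \frac{158}{130 + 102}\right)} - 135373 = \frac{2 \left(- \frac{158}{232} - \frac{193}{167}\right)}{14 - \left(\frac{193}{167} + \frac{158}{232}\right)} - 135373 = \frac{2 \left(\left(-158\right) \frac{1}{232} - \frac{193}{167}\right)}{14 - \frac{35581}{19372}} - 135373 = \frac{2 \left(- \frac{79}{116} - \frac{193}{167}\right)}{14 - \frac{35581}{19372}} - 135373 = 2 \left(- \frac{35581}{19372}\right) \frac{1}{14 - \frac{35581}{19372}} - 135373 = 2 \left(- \frac{35581}{19372}\right) \frac{1}{\frac{235627}{19372}} - 135373 = 2 \left(- \frac{35581}{19372}\right) \frac{19372}{235627} - 135373 = - \frac{10166}{33661} - 135373 = - \frac{4556800719}{33661}$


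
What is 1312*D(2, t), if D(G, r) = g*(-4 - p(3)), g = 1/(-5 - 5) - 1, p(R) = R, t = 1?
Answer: 50512/5 ≈ 10102.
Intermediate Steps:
g = -11/10 (g = 1/(-10) - 1 = -⅒ - 1 = -11/10 ≈ -1.1000)
D(G, r) = 77/10 (D(G, r) = -11*(-4 - 1*3)/10 = -11*(-4 - 3)/10 = -11/10*(-7) = 77/10)
1312*D(2, t) = 1312*(77/10) = 50512/5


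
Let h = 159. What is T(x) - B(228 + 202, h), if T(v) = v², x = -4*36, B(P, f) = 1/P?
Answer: 8916479/430 ≈ 20736.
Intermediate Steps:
x = -144
T(x) - B(228 + 202, h) = (-144)² - 1/(228 + 202) = 20736 - 1/430 = 8916479/430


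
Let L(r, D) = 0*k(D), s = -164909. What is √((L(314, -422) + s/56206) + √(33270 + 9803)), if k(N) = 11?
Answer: √(-9268875254 + 3159114436*√43073)/56206 ≈ 14.304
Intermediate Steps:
L(r, D) = 0 (L(r, D) = 0*11 = 0)
√((L(314, -422) + s/56206) + √(33270 + 9803)) = √((0 - 164909/56206) + √(33270 + 9803)) = √((0 - 164909*1/56206) + √43073) = √((0 - 164909/56206) + √43073) = √(-164909/56206 + √43073)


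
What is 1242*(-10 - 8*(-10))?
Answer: 86940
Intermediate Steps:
1242*(-10 - 8*(-10)) = 1242*(-10 + 80) = 1242*70 = 86940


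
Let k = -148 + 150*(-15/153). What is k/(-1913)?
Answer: 2766/32521 ≈ 0.085053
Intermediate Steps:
k = -2766/17 (k = -148 + 150*(-15*1/153) = -148 + 150*(-5/51) = -148 - 250/17 = -2766/17 ≈ -162.71)
k/(-1913) = -2766/17/(-1913) = -2766/17*(-1/1913) = 2766/32521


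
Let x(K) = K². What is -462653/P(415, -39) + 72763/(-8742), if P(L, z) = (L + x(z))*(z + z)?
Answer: -385737921/73339552 ≈ -5.2596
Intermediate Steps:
P(L, z) = 2*z*(L + z²) (P(L, z) = (L + z²)*(z + z) = (L + z²)*(2*z) = 2*z*(L + z²))
-462653/P(415, -39) + 72763/(-8742) = -462653*(-1/(78*(415 + (-39)²))) + 72763/(-8742) = -462653*(-1/(78*(415 + 1521))) + 72763*(-1/8742) = -462653/(2*(-39)*1936) - 72763/8742 = -462653/(-151008) - 72763/8742 = -462653*(-1/151008) - 72763/8742 = 462653/151008 - 72763/8742 = -385737921/73339552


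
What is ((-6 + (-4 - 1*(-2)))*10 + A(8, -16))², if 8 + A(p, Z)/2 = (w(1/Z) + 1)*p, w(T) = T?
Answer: 6561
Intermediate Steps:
A(p, Z) = -16 + 2*p*(1 + 1/Z) (A(p, Z) = -16 + 2*((1/Z + 1)*p) = -16 + 2*((1 + 1/Z)*p) = -16 + 2*(p*(1 + 1/Z)) = -16 + 2*p*(1 + 1/Z))
((-6 + (-4 - 1*(-2)))*10 + A(8, -16))² = ((-6 + (-4 - 1*(-2)))*10 + (-16 + 2*8 + 2*8/(-16)))² = ((-6 + (-4 + 2))*10 + (-16 + 16 + 2*8*(-1/16)))² = ((-6 - 2)*10 + (-16 + 16 - 1))² = (-8*10 - 1)² = (-80 - 1)² = (-81)² = 6561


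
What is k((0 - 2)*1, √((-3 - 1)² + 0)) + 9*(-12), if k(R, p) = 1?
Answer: -107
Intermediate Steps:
k((0 - 2)*1, √((-3 - 1)² + 0)) + 9*(-12) = 1 + 9*(-12) = 1 - 108 = -107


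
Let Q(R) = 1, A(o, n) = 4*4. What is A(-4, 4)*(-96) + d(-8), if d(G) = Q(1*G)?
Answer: -1535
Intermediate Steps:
A(o, n) = 16
d(G) = 1
A(-4, 4)*(-96) + d(-8) = 16*(-96) + 1 = -1536 + 1 = -1535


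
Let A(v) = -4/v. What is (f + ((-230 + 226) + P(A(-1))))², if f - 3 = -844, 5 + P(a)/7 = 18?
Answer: 568516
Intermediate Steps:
P(a) = 91 (P(a) = -35 + 7*18 = -35 + 126 = 91)
f = -841 (f = 3 - 844 = -841)
(f + ((-230 + 226) + P(A(-1))))² = (-841 + ((-230 + 226) + 91))² = (-841 + (-4 + 91))² = (-841 + 87)² = (-754)² = 568516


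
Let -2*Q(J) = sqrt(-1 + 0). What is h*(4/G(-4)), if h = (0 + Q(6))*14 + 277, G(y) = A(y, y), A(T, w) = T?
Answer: -277 + 7*I ≈ -277.0 + 7.0*I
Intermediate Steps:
Q(J) = -I/2 (Q(J) = -sqrt(-1 + 0)/2 = -I/2)
G(y) = y
h = 277 - 7*I (h = (0 - I/2)*14 + 277 = -I/2*14 + 277 = -7*I + 277 = 277 - 7*I ≈ 277.0 - 7.0*I)
h*(4/G(-4)) = (277 - 7*I)*(4/(-4)) = (277 - 7*I)*(4*(-1/4)) = (277 - 7*I)*(-1) = -277 + 7*I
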